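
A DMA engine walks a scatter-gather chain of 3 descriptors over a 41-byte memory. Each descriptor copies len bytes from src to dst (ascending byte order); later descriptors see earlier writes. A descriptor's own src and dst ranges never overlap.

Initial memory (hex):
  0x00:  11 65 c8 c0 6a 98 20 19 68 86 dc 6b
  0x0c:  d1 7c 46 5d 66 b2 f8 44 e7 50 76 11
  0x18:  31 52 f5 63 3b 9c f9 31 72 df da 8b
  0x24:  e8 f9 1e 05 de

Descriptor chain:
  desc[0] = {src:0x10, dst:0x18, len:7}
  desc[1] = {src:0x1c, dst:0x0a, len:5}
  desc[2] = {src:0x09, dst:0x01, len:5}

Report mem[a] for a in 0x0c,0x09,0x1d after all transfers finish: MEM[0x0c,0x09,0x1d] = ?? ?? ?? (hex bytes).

  after D0: wrote 7B at 0x18 = 66b2f844e75076
  after D1: wrote 5B at 0x0a = e750763172
  after D2: wrote 5B at 0x01 = 86e7507631
query mem[0x0c]=0x76, mem[0x09]=0x86, mem[0x1d]=0x50

MEM[0x0c,0x09,0x1d] = 76 86 50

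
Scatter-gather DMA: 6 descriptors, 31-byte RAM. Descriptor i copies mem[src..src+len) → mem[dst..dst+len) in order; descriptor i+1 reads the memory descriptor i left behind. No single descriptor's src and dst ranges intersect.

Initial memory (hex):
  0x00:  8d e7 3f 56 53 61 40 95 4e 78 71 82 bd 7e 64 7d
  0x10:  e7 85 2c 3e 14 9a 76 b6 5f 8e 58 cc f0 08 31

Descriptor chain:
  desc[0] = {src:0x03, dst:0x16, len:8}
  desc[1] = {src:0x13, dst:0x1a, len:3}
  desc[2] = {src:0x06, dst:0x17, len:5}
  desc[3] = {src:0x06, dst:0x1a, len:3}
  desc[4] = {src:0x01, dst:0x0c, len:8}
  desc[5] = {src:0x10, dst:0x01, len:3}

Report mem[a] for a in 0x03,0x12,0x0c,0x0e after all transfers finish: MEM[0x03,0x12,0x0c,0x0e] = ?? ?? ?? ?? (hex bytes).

  after D0: wrote 8B at 0x16 = 56536140954e7871
  after D1: wrote 3B at 0x1a = 3e149a
  after D2: wrote 5B at 0x17 = 40954e7871
  after D3: wrote 3B at 0x1a = 40954e
  after D4: wrote 8B at 0x0c = e73f56536140954e
  after D5: wrote 3B at 0x01 = 614095
query mem[0x03]=0x95, mem[0x12]=0x95, mem[0x0c]=0xe7, mem[0x0e]=0x56

MEM[0x03,0x12,0x0c,0x0e] = 95 95 e7 56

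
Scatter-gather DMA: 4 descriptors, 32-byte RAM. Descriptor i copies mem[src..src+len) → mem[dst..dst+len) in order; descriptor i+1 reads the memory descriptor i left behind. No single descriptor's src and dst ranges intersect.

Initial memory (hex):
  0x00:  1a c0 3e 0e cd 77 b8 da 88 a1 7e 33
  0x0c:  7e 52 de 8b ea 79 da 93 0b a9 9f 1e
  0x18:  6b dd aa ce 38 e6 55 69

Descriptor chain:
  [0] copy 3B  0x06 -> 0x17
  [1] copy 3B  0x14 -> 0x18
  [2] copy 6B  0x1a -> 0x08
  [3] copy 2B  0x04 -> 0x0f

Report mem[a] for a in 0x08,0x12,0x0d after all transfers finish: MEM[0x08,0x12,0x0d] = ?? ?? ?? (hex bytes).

MEM[0x08,0x12,0x0d] = 9f da 69

[0] 0x06->0x17 len=3 : b8 da 88
[1] 0x14->0x18 len=3 : 0b a9 9f
[2] 0x1a->0x08 len=6 : 9f ce 38 e6 55 69
[3] 0x04->0x0f len=2 : cd 77
query mem[0x08]=0x9f, mem[0x12]=0xda, mem[0x0d]=0x69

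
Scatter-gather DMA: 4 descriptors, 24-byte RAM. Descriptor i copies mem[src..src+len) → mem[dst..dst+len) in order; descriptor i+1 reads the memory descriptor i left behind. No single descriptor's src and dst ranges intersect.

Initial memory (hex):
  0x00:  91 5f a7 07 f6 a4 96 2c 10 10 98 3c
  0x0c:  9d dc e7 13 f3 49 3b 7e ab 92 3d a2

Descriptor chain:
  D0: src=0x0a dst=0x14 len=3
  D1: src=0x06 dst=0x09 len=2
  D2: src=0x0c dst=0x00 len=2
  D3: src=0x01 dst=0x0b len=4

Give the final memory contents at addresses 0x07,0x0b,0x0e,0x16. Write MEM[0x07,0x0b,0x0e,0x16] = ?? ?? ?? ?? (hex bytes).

MEM[0x07,0x0b,0x0e,0x16] = 2c dc f6 9d

  after D0: wrote 3B at 0x14 = 983c9d
  after D1: wrote 2B at 0x09 = 962c
  after D2: wrote 2B at 0x00 = 9ddc
  after D3: wrote 4B at 0x0b = dca707f6
query mem[0x07]=0x2c, mem[0x0b]=0xdc, mem[0x0e]=0xf6, mem[0x16]=0x9d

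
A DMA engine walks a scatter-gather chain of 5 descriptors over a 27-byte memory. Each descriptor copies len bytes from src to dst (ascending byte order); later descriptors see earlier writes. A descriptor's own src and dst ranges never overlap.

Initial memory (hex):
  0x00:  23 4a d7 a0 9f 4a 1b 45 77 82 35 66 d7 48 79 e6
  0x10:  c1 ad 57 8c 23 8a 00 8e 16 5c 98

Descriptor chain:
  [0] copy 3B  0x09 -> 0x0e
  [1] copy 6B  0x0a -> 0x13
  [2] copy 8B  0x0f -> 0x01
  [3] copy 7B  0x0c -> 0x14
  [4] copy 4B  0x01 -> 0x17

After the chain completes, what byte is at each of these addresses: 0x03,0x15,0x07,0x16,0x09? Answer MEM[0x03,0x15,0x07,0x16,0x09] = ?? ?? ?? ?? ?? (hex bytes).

  after D0: wrote 3B at 0x0e = 823566
  after D1: wrote 6B at 0x13 = 3566d7488235
  after D2: wrote 8B at 0x01 = 3566ad573566d748
  after D3: wrote 7B at 0x14 = d748823566ad57
  after D4: wrote 4B at 0x17 = 3566ad57
query mem[0x03]=0xad, mem[0x15]=0x48, mem[0x07]=0xd7, mem[0x16]=0x82, mem[0x09]=0x82

MEM[0x03,0x15,0x07,0x16,0x09] = ad 48 d7 82 82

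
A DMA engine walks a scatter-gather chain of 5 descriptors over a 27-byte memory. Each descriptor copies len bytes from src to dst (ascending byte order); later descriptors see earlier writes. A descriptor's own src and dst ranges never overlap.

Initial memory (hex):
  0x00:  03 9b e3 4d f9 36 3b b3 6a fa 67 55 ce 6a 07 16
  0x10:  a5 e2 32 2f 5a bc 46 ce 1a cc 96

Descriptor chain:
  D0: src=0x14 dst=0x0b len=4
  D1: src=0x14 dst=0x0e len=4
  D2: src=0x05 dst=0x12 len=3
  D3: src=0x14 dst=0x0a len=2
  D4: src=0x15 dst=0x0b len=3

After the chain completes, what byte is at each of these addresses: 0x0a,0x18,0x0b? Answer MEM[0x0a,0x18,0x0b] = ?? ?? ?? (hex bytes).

MEM[0x0a,0x18,0x0b] = b3 1a bc

#0 dst[0x0b+4] := {0x5a,0xbc,0x46,0xce}
#1 dst[0x0e+4] := {0x5a,0xbc,0x46,0xce}
#2 dst[0x12+3] := {0x36,0x3b,0xb3}
#3 dst[0x0a+2] := {0xb3,0xbc}
#4 dst[0x0b+3] := {0xbc,0x46,0xce}
query mem[0x0a]=0xb3, mem[0x18]=0x1a, mem[0x0b]=0xbc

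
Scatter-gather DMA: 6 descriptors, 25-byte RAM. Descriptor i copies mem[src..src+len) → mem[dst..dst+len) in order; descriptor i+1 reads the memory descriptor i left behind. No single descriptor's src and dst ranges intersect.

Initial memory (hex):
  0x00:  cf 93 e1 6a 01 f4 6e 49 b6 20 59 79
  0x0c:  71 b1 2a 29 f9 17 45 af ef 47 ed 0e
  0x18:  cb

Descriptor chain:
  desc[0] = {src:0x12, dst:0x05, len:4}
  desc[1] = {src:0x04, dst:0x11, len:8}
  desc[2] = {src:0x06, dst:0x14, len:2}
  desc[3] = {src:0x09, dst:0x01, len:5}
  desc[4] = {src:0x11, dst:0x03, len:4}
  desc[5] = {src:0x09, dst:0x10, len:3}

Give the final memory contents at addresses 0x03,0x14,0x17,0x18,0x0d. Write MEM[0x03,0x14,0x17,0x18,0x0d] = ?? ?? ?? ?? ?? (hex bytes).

D0: mem[0x05..0x08] <- [45 af ef 47]
D1: mem[0x11..0x18] <- [01 45 af ef 47 20 59 79]
D2: mem[0x14..0x15] <- [af ef]
D3: mem[0x01..0x05] <- [20 59 79 71 b1]
D4: mem[0x03..0x06] <- [01 45 af af]
D5: mem[0x10..0x12] <- [20 59 79]
query mem[0x03]=0x01, mem[0x14]=0xaf, mem[0x17]=0x59, mem[0x18]=0x79, mem[0x0d]=0xb1

MEM[0x03,0x14,0x17,0x18,0x0d] = 01 af 59 79 b1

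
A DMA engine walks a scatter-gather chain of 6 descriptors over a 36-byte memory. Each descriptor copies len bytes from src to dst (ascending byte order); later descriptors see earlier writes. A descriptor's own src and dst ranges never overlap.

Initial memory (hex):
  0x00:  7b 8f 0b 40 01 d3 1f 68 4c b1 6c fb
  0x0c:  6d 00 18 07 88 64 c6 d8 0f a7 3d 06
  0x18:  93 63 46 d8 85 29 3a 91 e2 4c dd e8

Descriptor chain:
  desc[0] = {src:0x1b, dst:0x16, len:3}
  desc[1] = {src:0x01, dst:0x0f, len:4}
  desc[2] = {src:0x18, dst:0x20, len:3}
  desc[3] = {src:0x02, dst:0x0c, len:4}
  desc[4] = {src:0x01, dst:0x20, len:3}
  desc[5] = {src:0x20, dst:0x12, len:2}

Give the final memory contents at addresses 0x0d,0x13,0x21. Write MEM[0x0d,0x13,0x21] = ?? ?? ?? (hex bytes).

MEM[0x0d,0x13,0x21] = 40 0b 0b

D0: mem[0x16..0x18] <- [d8 85 29]
D1: mem[0x0f..0x12] <- [8f 0b 40 01]
D2: mem[0x20..0x22] <- [29 63 46]
D3: mem[0x0c..0x0f] <- [0b 40 01 d3]
D4: mem[0x20..0x22] <- [8f 0b 40]
D5: mem[0x12..0x13] <- [8f 0b]
query mem[0x0d]=0x40, mem[0x13]=0x0b, mem[0x21]=0x0b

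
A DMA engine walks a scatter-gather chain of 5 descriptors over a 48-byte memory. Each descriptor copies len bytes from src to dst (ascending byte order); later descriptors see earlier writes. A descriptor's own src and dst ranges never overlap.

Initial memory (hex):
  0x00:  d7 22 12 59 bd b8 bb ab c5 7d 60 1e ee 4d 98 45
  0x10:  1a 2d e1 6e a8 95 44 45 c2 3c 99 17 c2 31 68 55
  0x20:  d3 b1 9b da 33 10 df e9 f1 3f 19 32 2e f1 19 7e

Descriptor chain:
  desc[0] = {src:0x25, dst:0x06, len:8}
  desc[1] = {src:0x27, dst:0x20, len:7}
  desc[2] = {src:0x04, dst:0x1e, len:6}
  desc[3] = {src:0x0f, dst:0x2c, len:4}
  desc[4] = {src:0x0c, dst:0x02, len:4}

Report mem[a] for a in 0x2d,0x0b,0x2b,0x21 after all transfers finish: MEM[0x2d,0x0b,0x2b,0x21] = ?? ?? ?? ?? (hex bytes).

MEM[0x2d,0x0b,0x2b,0x21] = 1a 19 32 df

  after D0: wrote 8B at 0x06 = 10dfe9f13f19322e
  after D1: wrote 7B at 0x20 = e9f13f19322ef1
  after D2: wrote 6B at 0x1e = bdb810dfe9f1
  after D3: wrote 4B at 0x2c = 451a2de1
  after D4: wrote 4B at 0x02 = 322e9845
query mem[0x2d]=0x1a, mem[0x0b]=0x19, mem[0x2b]=0x32, mem[0x21]=0xdf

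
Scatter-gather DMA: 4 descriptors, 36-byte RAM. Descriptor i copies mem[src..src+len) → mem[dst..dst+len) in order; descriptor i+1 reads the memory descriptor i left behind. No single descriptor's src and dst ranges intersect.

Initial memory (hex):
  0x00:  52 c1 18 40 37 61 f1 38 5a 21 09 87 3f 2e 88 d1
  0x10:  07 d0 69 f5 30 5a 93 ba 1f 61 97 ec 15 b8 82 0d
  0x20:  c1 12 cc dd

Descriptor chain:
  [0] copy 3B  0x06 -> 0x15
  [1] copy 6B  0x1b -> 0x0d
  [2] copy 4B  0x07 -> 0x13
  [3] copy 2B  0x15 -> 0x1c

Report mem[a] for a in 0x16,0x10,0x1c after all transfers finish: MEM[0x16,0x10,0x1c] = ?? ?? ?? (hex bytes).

D0: mem[0x15..0x17] <- [f1 38 5a]
D1: mem[0x0d..0x12] <- [ec 15 b8 82 0d c1]
D2: mem[0x13..0x16] <- [38 5a 21 09]
D3: mem[0x1c..0x1d] <- [21 09]
query mem[0x16]=0x09, mem[0x10]=0x82, mem[0x1c]=0x21

MEM[0x16,0x10,0x1c] = 09 82 21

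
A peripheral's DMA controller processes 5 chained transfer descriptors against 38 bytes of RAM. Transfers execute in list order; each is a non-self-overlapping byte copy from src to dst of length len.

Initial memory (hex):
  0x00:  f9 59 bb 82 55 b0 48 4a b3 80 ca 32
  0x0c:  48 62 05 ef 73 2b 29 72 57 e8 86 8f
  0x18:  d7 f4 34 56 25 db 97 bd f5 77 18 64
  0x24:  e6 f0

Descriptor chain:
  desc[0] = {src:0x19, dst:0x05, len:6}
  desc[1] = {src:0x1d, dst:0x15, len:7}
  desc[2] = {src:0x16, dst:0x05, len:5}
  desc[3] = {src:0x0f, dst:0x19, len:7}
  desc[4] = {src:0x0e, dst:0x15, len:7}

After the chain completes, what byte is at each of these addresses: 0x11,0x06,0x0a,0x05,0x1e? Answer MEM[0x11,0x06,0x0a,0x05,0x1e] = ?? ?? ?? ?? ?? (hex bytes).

[0] 0x19->0x05 len=6 : f4 34 56 25 db 97
[1] 0x1d->0x15 len=7 : db 97 bd f5 77 18 64
[2] 0x16->0x05 len=5 : 97 bd f5 77 18
[3] 0x0f->0x19 len=7 : ef 73 2b 29 72 57 db
[4] 0x0e->0x15 len=7 : 05 ef 73 2b 29 72 57
query mem[0x11]=0x2b, mem[0x06]=0xbd, mem[0x0a]=0x97, mem[0x05]=0x97, mem[0x1e]=0x57

MEM[0x11,0x06,0x0a,0x05,0x1e] = 2b bd 97 97 57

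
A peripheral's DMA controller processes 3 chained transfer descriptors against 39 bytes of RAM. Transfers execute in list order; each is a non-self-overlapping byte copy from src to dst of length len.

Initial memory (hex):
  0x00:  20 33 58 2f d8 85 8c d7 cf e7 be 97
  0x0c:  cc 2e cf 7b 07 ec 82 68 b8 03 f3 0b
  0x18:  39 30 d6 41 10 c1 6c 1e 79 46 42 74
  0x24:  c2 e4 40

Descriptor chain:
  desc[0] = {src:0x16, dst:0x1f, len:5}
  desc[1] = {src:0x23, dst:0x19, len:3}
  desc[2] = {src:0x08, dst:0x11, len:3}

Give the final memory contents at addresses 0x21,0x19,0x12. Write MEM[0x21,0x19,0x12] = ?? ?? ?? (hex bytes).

MEM[0x21,0x19,0x12] = 39 d6 e7

D0: mem[0x1f..0x23] <- [f3 0b 39 30 d6]
D1: mem[0x19..0x1b] <- [d6 c2 e4]
D2: mem[0x11..0x13] <- [cf e7 be]
query mem[0x21]=0x39, mem[0x19]=0xd6, mem[0x12]=0xe7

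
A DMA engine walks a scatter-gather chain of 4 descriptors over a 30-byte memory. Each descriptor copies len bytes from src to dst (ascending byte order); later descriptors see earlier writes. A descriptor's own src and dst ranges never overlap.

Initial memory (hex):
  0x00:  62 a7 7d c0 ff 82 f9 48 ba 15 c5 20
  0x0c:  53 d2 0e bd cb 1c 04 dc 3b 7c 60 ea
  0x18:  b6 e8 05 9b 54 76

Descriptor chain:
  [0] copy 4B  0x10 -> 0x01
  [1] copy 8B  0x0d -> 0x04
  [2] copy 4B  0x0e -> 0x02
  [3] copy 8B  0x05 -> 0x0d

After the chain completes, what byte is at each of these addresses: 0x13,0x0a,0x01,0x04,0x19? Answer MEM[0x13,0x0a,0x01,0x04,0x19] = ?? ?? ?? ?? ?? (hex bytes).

MEM[0x13,0x0a,0x01,0x04,0x19] = 3b dc cb cb e8

#0 dst[0x01+4] := {0xcb,0x1c,0x04,0xdc}
#1 dst[0x04+8] := {0xd2,0x0e,0xbd,0xcb,0x1c,0x04,0xdc,0x3b}
#2 dst[0x02+4] := {0x0e,0xbd,0xcb,0x1c}
#3 dst[0x0d+8] := {0x1c,0xbd,0xcb,0x1c,0x04,0xdc,0x3b,0x53}
query mem[0x13]=0x3b, mem[0x0a]=0xdc, mem[0x01]=0xcb, mem[0x04]=0xcb, mem[0x19]=0xe8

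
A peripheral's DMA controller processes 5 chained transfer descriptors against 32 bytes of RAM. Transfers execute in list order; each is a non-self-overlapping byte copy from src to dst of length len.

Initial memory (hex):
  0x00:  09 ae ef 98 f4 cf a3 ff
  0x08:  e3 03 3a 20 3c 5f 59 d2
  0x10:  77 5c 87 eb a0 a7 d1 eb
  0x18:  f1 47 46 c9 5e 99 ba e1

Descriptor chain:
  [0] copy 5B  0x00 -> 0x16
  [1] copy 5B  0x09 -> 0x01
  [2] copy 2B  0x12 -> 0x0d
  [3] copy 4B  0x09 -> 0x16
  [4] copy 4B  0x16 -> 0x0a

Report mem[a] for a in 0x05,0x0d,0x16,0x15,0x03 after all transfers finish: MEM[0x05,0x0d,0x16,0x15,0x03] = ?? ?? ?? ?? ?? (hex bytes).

#0 dst[0x16+5] := {0x09,0xae,0xef,0x98,0xf4}
#1 dst[0x01+5] := {0x03,0x3a,0x20,0x3c,0x5f}
#2 dst[0x0d+2] := {0x87,0xeb}
#3 dst[0x16+4] := {0x03,0x3a,0x20,0x3c}
#4 dst[0x0a+4] := {0x03,0x3a,0x20,0x3c}
query mem[0x05]=0x5f, mem[0x0d]=0x3c, mem[0x16]=0x03, mem[0x15]=0xa7, mem[0x03]=0x20

MEM[0x05,0x0d,0x16,0x15,0x03] = 5f 3c 03 a7 20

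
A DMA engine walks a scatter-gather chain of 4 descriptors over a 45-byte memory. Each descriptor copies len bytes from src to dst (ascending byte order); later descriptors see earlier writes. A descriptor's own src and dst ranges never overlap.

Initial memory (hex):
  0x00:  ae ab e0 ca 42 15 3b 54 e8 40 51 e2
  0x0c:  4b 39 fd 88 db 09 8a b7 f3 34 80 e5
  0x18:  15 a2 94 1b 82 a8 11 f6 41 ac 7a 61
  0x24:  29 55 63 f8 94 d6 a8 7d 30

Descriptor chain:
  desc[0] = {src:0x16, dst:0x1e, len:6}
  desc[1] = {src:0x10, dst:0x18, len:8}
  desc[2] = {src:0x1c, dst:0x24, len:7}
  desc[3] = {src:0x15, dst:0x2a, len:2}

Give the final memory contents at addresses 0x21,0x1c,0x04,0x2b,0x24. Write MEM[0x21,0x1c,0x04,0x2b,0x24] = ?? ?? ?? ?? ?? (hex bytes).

MEM[0x21,0x1c,0x04,0x2b,0x24] = a2 f3 42 80 f3

[0] 0x16->0x1e len=6 : 80 e5 15 a2 94 1b
[1] 0x10->0x18 len=8 : db 09 8a b7 f3 34 80 e5
[2] 0x1c->0x24 len=7 : f3 34 80 e5 15 a2 94
[3] 0x15->0x2a len=2 : 34 80
query mem[0x21]=0xa2, mem[0x1c]=0xf3, mem[0x04]=0x42, mem[0x2b]=0x80, mem[0x24]=0xf3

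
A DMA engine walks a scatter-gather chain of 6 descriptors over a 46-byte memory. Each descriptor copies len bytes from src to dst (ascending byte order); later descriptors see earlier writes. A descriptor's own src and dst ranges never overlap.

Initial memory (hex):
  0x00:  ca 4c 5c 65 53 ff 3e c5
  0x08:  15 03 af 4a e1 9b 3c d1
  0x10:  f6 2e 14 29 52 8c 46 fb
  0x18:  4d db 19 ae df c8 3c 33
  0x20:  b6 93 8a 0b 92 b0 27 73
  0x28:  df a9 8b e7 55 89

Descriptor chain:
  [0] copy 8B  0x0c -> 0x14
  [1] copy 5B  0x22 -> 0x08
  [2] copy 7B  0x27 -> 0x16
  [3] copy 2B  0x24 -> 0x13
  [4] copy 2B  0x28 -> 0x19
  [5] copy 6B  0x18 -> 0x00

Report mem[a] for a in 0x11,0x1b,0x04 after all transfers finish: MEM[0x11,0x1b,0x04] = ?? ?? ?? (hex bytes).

MEM[0x11,0x1b,0x04] = 2e 55 89

D0: mem[0x14..0x1b] <- [e1 9b 3c d1 f6 2e 14 29]
D1: mem[0x08..0x0c] <- [8a 0b 92 b0 27]
D2: mem[0x16..0x1c] <- [73 df a9 8b e7 55 89]
D3: mem[0x13..0x14] <- [92 b0]
D4: mem[0x19..0x1a] <- [df a9]
D5: mem[0x00..0x05] <- [a9 df a9 55 89 c8]
query mem[0x11]=0x2e, mem[0x1b]=0x55, mem[0x04]=0x89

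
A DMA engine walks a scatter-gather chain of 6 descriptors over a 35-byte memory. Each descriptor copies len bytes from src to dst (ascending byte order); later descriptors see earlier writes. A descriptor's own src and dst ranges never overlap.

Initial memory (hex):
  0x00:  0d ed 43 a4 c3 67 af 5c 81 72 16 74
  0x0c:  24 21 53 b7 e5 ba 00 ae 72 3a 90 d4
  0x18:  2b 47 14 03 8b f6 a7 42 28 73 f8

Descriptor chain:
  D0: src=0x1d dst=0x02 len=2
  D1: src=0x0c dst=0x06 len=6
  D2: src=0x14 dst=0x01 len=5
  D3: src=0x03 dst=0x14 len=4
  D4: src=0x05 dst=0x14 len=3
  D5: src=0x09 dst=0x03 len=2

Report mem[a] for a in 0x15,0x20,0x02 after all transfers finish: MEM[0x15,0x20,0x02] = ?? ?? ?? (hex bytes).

MEM[0x15,0x20,0x02] = 24 28 3a

  after D0: wrote 2B at 0x02 = f6a7
  after D1: wrote 6B at 0x06 = 242153b7e5ba
  after D2: wrote 5B at 0x01 = 723a90d42b
  after D3: wrote 4B at 0x14 = 90d42b24
  after D4: wrote 3B at 0x14 = 2b2421
  after D5: wrote 2B at 0x03 = b7e5
query mem[0x15]=0x24, mem[0x20]=0x28, mem[0x02]=0x3a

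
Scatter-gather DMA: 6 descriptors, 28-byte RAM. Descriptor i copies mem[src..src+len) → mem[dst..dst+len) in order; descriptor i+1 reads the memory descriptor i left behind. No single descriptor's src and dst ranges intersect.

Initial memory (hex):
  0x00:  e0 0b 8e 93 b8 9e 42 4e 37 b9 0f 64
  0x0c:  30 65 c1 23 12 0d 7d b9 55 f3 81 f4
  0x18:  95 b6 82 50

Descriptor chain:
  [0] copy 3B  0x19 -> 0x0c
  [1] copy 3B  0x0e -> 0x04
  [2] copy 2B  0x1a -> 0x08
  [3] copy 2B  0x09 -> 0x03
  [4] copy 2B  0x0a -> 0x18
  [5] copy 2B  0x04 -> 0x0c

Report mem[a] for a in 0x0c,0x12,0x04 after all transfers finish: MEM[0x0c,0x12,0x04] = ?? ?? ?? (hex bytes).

MEM[0x0c,0x12,0x04] = 0f 7d 0f

#0 dst[0x0c+3] := {0xb6,0x82,0x50}
#1 dst[0x04+3] := {0x50,0x23,0x12}
#2 dst[0x08+2] := {0x82,0x50}
#3 dst[0x03+2] := {0x50,0x0f}
#4 dst[0x18+2] := {0x0f,0x64}
#5 dst[0x0c+2] := {0x0f,0x23}
query mem[0x0c]=0x0f, mem[0x12]=0x7d, mem[0x04]=0x0f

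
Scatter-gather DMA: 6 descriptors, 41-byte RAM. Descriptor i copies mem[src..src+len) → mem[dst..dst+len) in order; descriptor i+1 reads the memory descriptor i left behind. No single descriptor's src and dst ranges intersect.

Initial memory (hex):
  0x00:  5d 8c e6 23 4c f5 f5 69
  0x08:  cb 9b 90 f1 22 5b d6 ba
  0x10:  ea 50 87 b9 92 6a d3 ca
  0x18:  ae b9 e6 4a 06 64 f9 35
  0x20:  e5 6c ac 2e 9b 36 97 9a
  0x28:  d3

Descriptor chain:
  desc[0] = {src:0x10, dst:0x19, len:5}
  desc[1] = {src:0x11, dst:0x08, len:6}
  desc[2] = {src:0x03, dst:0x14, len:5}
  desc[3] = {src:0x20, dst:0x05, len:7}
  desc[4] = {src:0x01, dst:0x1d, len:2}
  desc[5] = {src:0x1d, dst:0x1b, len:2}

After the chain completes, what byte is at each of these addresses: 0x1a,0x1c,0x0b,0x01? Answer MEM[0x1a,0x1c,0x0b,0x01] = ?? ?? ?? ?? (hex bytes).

MEM[0x1a,0x1c,0x0b,0x01] = 50 e6 97 8c

D0: mem[0x19..0x1d] <- [ea 50 87 b9 92]
D1: mem[0x08..0x0d] <- [50 87 b9 92 6a d3]
D2: mem[0x14..0x18] <- [23 4c f5 f5 69]
D3: mem[0x05..0x0b] <- [e5 6c ac 2e 9b 36 97]
D4: mem[0x1d..0x1e] <- [8c e6]
D5: mem[0x1b..0x1c] <- [8c e6]
query mem[0x1a]=0x50, mem[0x1c]=0xe6, mem[0x0b]=0x97, mem[0x01]=0x8c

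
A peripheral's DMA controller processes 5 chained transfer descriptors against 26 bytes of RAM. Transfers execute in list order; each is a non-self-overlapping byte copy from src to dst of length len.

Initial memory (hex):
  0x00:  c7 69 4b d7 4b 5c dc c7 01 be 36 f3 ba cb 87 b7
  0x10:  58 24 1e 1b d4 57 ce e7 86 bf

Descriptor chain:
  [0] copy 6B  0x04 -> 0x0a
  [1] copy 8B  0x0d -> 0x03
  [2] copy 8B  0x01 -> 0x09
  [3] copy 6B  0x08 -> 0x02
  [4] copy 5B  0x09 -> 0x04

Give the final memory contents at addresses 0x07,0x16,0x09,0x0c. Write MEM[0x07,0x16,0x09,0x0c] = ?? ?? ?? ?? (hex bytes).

  after D0: wrote 6B at 0x0a = 4b5cdcc701be
  after D1: wrote 8B at 0x03 = c701be58241e1bd4
  after D2: wrote 8B at 0x09 = 694bc701be58241e
  after D3: wrote 6B at 0x02 = 1e694bc701be
  after D4: wrote 5B at 0x04 = 694bc701be
query mem[0x07]=0x01, mem[0x16]=0xce, mem[0x09]=0x69, mem[0x0c]=0x01

MEM[0x07,0x16,0x09,0x0c] = 01 ce 69 01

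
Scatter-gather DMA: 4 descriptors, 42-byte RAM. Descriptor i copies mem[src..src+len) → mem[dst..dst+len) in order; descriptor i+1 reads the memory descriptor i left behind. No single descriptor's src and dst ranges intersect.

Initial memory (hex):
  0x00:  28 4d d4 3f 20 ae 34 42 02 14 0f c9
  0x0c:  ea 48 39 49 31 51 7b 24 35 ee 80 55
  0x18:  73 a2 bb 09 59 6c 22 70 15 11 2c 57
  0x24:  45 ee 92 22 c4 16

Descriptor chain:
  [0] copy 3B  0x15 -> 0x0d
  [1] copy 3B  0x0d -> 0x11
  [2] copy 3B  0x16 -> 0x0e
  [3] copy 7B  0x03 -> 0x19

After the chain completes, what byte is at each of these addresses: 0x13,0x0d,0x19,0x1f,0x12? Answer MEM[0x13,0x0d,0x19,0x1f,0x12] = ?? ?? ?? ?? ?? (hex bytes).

[0] 0x15->0x0d len=3 : ee 80 55
[1] 0x0d->0x11 len=3 : ee 80 55
[2] 0x16->0x0e len=3 : 80 55 73
[3] 0x03->0x19 len=7 : 3f 20 ae 34 42 02 14
query mem[0x13]=0x55, mem[0x0d]=0xee, mem[0x19]=0x3f, mem[0x1f]=0x14, mem[0x12]=0x80

MEM[0x13,0x0d,0x19,0x1f,0x12] = 55 ee 3f 14 80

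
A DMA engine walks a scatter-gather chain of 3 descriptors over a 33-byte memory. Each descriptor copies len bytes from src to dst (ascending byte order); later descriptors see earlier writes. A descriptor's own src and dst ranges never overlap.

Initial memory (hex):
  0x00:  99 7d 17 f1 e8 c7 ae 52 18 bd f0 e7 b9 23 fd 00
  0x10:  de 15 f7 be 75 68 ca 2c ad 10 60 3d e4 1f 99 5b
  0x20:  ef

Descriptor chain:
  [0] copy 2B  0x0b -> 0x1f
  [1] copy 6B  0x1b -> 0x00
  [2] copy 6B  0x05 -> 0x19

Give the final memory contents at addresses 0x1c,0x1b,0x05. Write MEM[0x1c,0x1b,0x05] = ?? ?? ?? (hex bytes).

D0: mem[0x1f..0x20] <- [e7 b9]
D1: mem[0x00..0x05] <- [3d e4 1f 99 e7 b9]
D2: mem[0x19..0x1e] <- [b9 ae 52 18 bd f0]
query mem[0x1c]=0x18, mem[0x1b]=0x52, mem[0x05]=0xb9

MEM[0x1c,0x1b,0x05] = 18 52 b9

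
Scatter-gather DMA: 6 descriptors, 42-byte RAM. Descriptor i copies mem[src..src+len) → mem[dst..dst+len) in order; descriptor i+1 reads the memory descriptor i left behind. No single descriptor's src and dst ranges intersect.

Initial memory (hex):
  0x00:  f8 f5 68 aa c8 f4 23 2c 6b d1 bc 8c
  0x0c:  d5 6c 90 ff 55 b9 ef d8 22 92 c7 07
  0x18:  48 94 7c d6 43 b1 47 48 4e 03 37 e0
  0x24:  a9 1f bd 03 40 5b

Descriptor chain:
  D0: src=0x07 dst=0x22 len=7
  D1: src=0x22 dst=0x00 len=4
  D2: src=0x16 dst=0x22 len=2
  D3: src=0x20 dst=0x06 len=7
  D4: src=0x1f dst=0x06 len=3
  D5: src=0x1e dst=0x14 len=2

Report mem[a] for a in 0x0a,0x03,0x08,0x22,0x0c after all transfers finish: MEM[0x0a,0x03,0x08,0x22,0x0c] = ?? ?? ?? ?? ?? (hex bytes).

  after D0: wrote 7B at 0x22 = 2c6bd1bc8cd56c
  after D1: wrote 4B at 0x00 = 2c6bd1bc
  after D2: wrote 2B at 0x22 = c707
  after D3: wrote 7B at 0x06 = 4e03c707d1bc8c
  after D4: wrote 3B at 0x06 = 484e03
  after D5: wrote 2B at 0x14 = 4748
query mem[0x0a]=0xd1, mem[0x03]=0xbc, mem[0x08]=0x03, mem[0x22]=0xc7, mem[0x0c]=0x8c

MEM[0x0a,0x03,0x08,0x22,0x0c] = d1 bc 03 c7 8c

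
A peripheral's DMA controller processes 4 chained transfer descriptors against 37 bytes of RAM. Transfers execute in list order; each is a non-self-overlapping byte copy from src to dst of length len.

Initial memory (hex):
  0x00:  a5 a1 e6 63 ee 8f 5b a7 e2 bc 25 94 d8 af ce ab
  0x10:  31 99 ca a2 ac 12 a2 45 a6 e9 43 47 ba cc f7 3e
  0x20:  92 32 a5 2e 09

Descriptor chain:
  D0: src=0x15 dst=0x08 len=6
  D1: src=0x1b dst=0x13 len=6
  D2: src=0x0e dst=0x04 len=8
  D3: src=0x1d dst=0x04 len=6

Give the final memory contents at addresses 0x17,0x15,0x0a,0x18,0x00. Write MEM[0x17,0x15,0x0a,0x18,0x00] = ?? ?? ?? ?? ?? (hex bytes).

MEM[0x17,0x15,0x0a,0x18,0x00] = 3e cc ba 92 a5

[0] 0x15->0x08 len=6 : 12 a2 45 a6 e9 43
[1] 0x1b->0x13 len=6 : 47 ba cc f7 3e 92
[2] 0x0e->0x04 len=8 : ce ab 31 99 ca 47 ba cc
[3] 0x1d->0x04 len=6 : cc f7 3e 92 32 a5
query mem[0x17]=0x3e, mem[0x15]=0xcc, mem[0x0a]=0xba, mem[0x18]=0x92, mem[0x00]=0xa5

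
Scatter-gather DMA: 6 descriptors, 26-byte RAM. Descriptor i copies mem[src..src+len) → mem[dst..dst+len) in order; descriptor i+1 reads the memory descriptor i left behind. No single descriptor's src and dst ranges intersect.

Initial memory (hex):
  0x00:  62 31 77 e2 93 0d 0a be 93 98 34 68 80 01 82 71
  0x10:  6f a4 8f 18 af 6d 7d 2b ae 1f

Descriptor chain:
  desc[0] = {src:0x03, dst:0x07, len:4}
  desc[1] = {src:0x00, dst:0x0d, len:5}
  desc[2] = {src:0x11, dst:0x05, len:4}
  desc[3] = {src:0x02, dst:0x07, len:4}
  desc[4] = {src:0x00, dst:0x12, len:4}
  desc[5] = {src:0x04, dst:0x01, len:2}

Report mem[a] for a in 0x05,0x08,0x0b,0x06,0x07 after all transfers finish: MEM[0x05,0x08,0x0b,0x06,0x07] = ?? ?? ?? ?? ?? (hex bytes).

[0] 0x03->0x07 len=4 : e2 93 0d 0a
[1] 0x00->0x0d len=5 : 62 31 77 e2 93
[2] 0x11->0x05 len=4 : 93 8f 18 af
[3] 0x02->0x07 len=4 : 77 e2 93 93
[4] 0x00->0x12 len=4 : 62 31 77 e2
[5] 0x04->0x01 len=2 : 93 93
query mem[0x05]=0x93, mem[0x08]=0xe2, mem[0x0b]=0x68, mem[0x06]=0x8f, mem[0x07]=0x77

MEM[0x05,0x08,0x0b,0x06,0x07] = 93 e2 68 8f 77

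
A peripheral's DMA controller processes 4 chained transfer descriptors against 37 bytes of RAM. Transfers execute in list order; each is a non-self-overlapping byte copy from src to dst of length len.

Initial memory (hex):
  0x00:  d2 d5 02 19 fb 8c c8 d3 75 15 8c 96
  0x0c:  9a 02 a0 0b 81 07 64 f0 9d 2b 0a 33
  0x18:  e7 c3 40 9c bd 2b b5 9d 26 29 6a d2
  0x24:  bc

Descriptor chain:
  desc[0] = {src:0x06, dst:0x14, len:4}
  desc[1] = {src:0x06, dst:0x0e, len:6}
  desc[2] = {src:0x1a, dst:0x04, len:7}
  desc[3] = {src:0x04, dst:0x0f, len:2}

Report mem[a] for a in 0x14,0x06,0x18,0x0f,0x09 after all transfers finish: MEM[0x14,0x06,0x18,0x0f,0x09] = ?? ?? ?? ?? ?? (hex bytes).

MEM[0x14,0x06,0x18,0x0f,0x09] = c8 bd e7 40 9d

D0: mem[0x14..0x17] <- [c8 d3 75 15]
D1: mem[0x0e..0x13] <- [c8 d3 75 15 8c 96]
D2: mem[0x04..0x0a] <- [40 9c bd 2b b5 9d 26]
D3: mem[0x0f..0x10] <- [40 9c]
query mem[0x14]=0xc8, mem[0x06]=0xbd, mem[0x18]=0xe7, mem[0x0f]=0x40, mem[0x09]=0x9d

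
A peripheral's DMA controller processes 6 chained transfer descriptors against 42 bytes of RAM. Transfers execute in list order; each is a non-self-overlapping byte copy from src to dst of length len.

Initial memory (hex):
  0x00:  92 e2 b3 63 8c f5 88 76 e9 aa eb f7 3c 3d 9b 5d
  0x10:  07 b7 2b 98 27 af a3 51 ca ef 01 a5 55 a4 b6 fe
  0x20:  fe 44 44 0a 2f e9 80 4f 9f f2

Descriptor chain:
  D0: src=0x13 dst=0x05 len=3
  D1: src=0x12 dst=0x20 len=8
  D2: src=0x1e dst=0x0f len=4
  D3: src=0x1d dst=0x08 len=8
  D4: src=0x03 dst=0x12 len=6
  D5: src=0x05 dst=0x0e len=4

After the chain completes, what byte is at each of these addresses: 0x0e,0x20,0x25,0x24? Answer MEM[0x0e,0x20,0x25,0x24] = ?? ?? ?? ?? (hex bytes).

MEM[0x0e,0x20,0x25,0x24] = 98 2b 51 a3

[0] 0x13->0x05 len=3 : 98 27 af
[1] 0x12->0x20 len=8 : 2b 98 27 af a3 51 ca ef
[2] 0x1e->0x0f len=4 : b6 fe 2b 98
[3] 0x1d->0x08 len=8 : a4 b6 fe 2b 98 27 af a3
[4] 0x03->0x12 len=6 : 63 8c 98 27 af a4
[5] 0x05->0x0e len=4 : 98 27 af a4
query mem[0x0e]=0x98, mem[0x20]=0x2b, mem[0x25]=0x51, mem[0x24]=0xa3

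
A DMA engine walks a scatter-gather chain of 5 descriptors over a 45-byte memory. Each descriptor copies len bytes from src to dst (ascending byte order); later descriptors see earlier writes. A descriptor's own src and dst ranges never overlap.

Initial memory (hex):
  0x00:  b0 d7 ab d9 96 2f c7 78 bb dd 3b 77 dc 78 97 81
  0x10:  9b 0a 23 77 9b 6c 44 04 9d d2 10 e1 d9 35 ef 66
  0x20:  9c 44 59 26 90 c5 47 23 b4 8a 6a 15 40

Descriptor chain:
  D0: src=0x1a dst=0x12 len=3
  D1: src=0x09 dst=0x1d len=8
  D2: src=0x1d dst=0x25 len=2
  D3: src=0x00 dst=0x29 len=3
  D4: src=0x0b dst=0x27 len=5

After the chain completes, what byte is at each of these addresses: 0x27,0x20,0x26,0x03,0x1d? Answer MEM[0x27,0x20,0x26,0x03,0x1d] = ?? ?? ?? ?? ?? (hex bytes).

MEM[0x27,0x20,0x26,0x03,0x1d] = 77 dc 3b d9 dd

[0] 0x1a->0x12 len=3 : 10 e1 d9
[1] 0x09->0x1d len=8 : dd 3b 77 dc 78 97 81 9b
[2] 0x1d->0x25 len=2 : dd 3b
[3] 0x00->0x29 len=3 : b0 d7 ab
[4] 0x0b->0x27 len=5 : 77 dc 78 97 81
query mem[0x27]=0x77, mem[0x20]=0xdc, mem[0x26]=0x3b, mem[0x03]=0xd9, mem[0x1d]=0xdd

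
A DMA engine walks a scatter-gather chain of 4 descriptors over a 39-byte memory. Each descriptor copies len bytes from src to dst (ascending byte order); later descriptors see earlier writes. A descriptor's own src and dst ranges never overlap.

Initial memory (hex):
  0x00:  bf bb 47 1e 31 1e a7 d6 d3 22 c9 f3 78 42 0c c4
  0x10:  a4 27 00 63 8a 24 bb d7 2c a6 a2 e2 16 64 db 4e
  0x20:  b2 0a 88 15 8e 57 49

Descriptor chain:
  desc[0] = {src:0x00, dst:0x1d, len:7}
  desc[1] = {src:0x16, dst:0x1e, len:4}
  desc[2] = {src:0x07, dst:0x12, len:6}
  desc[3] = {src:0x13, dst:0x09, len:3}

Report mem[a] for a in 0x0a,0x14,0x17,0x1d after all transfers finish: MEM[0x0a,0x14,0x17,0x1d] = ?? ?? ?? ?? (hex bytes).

#0 dst[0x1d+7] := {0xbf,0xbb,0x47,0x1e,0x31,0x1e,0xa7}
#1 dst[0x1e+4] := {0xbb,0xd7,0x2c,0xa6}
#2 dst[0x12+6] := {0xd6,0xd3,0x22,0xc9,0xf3,0x78}
#3 dst[0x09+3] := {0xd3,0x22,0xc9}
query mem[0x0a]=0x22, mem[0x14]=0x22, mem[0x17]=0x78, mem[0x1d]=0xbf

MEM[0x0a,0x14,0x17,0x1d] = 22 22 78 bf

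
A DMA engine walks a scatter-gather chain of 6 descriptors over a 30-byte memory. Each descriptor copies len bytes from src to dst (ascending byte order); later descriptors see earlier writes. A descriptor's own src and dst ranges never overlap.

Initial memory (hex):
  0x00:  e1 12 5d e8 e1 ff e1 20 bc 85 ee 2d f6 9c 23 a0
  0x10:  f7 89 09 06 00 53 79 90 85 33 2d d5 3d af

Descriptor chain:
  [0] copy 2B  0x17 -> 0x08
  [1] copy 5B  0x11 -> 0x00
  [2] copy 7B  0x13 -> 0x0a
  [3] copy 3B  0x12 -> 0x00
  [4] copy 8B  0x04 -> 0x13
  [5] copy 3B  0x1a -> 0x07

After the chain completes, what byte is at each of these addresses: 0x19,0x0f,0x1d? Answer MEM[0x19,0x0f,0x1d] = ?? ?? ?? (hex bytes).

MEM[0x19,0x0f,0x1d] = 06 85 af

#0 dst[0x08+2] := {0x90,0x85}
#1 dst[0x00+5] := {0x89,0x09,0x06,0x00,0x53}
#2 dst[0x0a+7] := {0x06,0x00,0x53,0x79,0x90,0x85,0x33}
#3 dst[0x00+3] := {0x09,0x06,0x00}
#4 dst[0x13+8] := {0x53,0xff,0xe1,0x20,0x90,0x85,0x06,0x00}
#5 dst[0x07+3] := {0x00,0xd5,0x3d}
query mem[0x19]=0x06, mem[0x0f]=0x85, mem[0x1d]=0xaf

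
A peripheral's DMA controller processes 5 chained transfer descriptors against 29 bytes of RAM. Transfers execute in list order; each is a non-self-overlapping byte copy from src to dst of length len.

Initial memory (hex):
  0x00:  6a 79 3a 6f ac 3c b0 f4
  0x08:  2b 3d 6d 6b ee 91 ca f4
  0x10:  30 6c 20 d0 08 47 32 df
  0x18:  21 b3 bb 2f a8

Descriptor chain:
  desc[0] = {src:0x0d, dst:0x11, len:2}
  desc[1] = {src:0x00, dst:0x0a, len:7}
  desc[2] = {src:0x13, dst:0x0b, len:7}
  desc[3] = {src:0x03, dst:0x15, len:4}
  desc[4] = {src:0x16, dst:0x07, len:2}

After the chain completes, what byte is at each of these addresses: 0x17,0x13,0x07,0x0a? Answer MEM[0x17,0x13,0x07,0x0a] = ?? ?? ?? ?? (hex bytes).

MEM[0x17,0x13,0x07,0x0a] = 3c d0 ac 6a

#0 dst[0x11+2] := {0x91,0xca}
#1 dst[0x0a+7] := {0x6a,0x79,0x3a,0x6f,0xac,0x3c,0xb0}
#2 dst[0x0b+7] := {0xd0,0x08,0x47,0x32,0xdf,0x21,0xb3}
#3 dst[0x15+4] := {0x6f,0xac,0x3c,0xb0}
#4 dst[0x07+2] := {0xac,0x3c}
query mem[0x17]=0x3c, mem[0x13]=0xd0, mem[0x07]=0xac, mem[0x0a]=0x6a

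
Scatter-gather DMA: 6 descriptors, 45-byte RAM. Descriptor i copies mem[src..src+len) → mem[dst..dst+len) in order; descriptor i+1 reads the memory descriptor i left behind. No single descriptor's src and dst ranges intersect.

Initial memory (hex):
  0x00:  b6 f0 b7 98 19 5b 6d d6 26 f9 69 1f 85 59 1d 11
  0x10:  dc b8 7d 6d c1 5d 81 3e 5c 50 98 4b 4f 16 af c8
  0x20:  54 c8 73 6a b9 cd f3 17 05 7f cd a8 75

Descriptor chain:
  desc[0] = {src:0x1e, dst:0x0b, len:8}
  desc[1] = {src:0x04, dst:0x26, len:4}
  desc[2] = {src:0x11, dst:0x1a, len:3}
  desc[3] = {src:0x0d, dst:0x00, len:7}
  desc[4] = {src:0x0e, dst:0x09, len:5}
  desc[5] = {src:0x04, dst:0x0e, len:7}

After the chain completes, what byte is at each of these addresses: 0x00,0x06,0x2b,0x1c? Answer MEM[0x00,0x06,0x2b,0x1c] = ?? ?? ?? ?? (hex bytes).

[0] 0x1e->0x0b len=8 : af c8 54 c8 73 6a b9 cd
[1] 0x04->0x26 len=4 : 19 5b 6d d6
[2] 0x11->0x1a len=3 : b9 cd 6d
[3] 0x0d->0x00 len=7 : 54 c8 73 6a b9 cd 6d
[4] 0x0e->0x09 len=5 : c8 73 6a b9 cd
[5] 0x04->0x0e len=7 : b9 cd 6d d6 26 c8 73
query mem[0x00]=0x54, mem[0x06]=0x6d, mem[0x2b]=0xa8, mem[0x1c]=0x6d

MEM[0x00,0x06,0x2b,0x1c] = 54 6d a8 6d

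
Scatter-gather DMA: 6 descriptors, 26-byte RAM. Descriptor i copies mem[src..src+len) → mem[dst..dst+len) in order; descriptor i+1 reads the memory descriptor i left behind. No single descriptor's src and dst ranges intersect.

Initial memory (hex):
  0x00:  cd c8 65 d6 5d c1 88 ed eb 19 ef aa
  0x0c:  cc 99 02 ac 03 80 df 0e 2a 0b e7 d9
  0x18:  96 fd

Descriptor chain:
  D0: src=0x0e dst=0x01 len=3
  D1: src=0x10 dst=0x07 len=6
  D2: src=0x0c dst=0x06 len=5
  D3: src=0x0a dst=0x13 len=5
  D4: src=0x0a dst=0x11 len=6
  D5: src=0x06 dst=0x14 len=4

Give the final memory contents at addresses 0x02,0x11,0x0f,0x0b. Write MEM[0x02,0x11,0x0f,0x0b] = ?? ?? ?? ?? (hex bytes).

D0: mem[0x01..0x03] <- [02 ac 03]
D1: mem[0x07..0x0c] <- [03 80 df 0e 2a 0b]
D2: mem[0x06..0x0a] <- [0b 99 02 ac 03]
D3: mem[0x13..0x17] <- [03 2a 0b 99 02]
D4: mem[0x11..0x16] <- [03 2a 0b 99 02 ac]
D5: mem[0x14..0x17] <- [0b 99 02 ac]
query mem[0x02]=0xac, mem[0x11]=0x03, mem[0x0f]=0xac, mem[0x0b]=0x2a

MEM[0x02,0x11,0x0f,0x0b] = ac 03 ac 2a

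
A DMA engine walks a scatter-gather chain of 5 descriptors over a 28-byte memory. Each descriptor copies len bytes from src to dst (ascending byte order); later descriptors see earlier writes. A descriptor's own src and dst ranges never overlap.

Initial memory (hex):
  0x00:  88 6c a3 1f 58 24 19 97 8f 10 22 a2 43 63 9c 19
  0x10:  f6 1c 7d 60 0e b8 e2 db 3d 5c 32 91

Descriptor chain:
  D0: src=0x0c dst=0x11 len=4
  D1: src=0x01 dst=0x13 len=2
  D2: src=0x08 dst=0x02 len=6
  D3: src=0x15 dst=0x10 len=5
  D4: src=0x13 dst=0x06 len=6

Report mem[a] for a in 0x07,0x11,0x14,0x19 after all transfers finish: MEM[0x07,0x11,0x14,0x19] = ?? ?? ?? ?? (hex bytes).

[0] 0x0c->0x11 len=4 : 43 63 9c 19
[1] 0x01->0x13 len=2 : 6c a3
[2] 0x08->0x02 len=6 : 8f 10 22 a2 43 63
[3] 0x15->0x10 len=5 : b8 e2 db 3d 5c
[4] 0x13->0x06 len=6 : 3d 5c b8 e2 db 3d
query mem[0x07]=0x5c, mem[0x11]=0xe2, mem[0x14]=0x5c, mem[0x19]=0x5c

MEM[0x07,0x11,0x14,0x19] = 5c e2 5c 5c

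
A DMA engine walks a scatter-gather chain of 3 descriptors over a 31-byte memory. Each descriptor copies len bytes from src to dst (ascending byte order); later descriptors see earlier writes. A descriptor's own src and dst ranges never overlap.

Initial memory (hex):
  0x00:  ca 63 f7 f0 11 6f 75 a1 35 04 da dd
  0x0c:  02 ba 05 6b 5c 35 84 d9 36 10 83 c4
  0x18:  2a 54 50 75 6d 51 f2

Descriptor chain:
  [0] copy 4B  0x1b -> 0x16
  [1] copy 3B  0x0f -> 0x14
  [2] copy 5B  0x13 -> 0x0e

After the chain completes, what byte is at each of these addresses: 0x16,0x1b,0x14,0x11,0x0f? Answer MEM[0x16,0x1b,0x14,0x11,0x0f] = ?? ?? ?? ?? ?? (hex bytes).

MEM[0x16,0x1b,0x14,0x11,0x0f] = 35 75 6b 35 6b

#0 dst[0x16+4] := {0x75,0x6d,0x51,0xf2}
#1 dst[0x14+3] := {0x6b,0x5c,0x35}
#2 dst[0x0e+5] := {0xd9,0x6b,0x5c,0x35,0x6d}
query mem[0x16]=0x35, mem[0x1b]=0x75, mem[0x14]=0x6b, mem[0x11]=0x35, mem[0x0f]=0x6b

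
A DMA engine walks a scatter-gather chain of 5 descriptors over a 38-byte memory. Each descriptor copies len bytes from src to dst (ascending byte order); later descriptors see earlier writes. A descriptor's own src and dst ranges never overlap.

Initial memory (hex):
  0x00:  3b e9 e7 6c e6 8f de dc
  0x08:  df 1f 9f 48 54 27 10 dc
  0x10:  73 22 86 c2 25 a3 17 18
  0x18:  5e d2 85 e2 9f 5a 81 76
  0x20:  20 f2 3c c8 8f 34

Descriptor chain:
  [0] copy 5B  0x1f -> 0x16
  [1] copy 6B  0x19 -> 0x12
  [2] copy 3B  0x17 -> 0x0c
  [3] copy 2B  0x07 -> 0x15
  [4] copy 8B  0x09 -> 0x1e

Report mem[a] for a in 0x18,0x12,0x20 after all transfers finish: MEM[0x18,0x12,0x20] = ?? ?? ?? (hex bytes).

  after D0: wrote 5B at 0x16 = 7620f23cc8
  after D1: wrote 6B at 0x12 = 3cc8e29f5a81
  after D2: wrote 3B at 0x0c = 81f23c
  after D3: wrote 2B at 0x15 = dcdf
  after D4: wrote 8B at 0x1e = 1f9f4881f23cdc73
query mem[0x18]=0xf2, mem[0x12]=0x3c, mem[0x20]=0x48

MEM[0x18,0x12,0x20] = f2 3c 48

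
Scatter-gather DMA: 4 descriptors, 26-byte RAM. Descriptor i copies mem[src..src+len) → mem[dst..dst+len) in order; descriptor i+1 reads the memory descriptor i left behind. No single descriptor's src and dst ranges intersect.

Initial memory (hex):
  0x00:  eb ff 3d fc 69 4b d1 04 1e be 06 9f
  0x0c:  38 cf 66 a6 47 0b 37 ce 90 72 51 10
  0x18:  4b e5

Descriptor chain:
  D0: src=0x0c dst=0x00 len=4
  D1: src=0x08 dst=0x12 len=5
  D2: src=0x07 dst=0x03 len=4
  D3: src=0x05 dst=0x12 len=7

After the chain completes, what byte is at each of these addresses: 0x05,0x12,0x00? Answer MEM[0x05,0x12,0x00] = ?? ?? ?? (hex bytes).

MEM[0x05,0x12,0x00] = be be 38

  after D0: wrote 4B at 0x00 = 38cf66a6
  after D1: wrote 5B at 0x12 = 1ebe069f38
  after D2: wrote 4B at 0x03 = 041ebe06
  after D3: wrote 7B at 0x12 = be06041ebe069f
query mem[0x05]=0xbe, mem[0x12]=0xbe, mem[0x00]=0x38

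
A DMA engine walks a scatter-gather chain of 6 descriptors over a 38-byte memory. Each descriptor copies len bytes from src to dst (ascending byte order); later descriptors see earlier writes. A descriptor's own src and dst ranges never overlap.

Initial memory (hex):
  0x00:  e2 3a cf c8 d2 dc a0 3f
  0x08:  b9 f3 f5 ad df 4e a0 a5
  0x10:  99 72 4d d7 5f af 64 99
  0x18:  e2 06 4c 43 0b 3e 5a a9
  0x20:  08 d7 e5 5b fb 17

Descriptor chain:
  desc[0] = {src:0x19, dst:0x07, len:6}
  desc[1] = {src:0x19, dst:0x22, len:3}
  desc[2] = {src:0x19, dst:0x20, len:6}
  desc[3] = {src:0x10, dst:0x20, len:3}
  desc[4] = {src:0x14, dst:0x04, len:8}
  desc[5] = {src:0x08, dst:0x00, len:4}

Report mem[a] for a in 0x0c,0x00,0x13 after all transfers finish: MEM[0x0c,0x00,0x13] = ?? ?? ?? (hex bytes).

MEM[0x0c,0x00,0x13] = 5a e2 d7

#0 dst[0x07+6] := {0x06,0x4c,0x43,0x0b,0x3e,0x5a}
#1 dst[0x22+3] := {0x06,0x4c,0x43}
#2 dst[0x20+6] := {0x06,0x4c,0x43,0x0b,0x3e,0x5a}
#3 dst[0x20+3] := {0x99,0x72,0x4d}
#4 dst[0x04+8] := {0x5f,0xaf,0x64,0x99,0xe2,0x06,0x4c,0x43}
#5 dst[0x00+4] := {0xe2,0x06,0x4c,0x43}
query mem[0x0c]=0x5a, mem[0x00]=0xe2, mem[0x13]=0xd7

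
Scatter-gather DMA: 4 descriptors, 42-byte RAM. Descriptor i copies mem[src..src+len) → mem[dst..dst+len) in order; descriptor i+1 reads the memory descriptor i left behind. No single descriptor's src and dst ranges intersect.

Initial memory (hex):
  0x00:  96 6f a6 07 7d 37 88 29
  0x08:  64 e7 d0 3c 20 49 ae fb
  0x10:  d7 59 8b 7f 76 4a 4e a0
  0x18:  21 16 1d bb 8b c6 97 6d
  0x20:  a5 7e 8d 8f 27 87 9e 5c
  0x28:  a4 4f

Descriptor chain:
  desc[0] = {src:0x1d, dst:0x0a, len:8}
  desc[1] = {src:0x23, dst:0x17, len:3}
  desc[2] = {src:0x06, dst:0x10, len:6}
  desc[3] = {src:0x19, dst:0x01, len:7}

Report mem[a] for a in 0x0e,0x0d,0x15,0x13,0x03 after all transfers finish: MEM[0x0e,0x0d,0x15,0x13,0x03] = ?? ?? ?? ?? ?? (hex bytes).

MEM[0x0e,0x0d,0x15,0x13,0x03] = 7e a5 97 e7 bb

#0 dst[0x0a+8] := {0xc6,0x97,0x6d,0xa5,0x7e,0x8d,0x8f,0x27}
#1 dst[0x17+3] := {0x8f,0x27,0x87}
#2 dst[0x10+6] := {0x88,0x29,0x64,0xe7,0xc6,0x97}
#3 dst[0x01+7] := {0x87,0x1d,0xbb,0x8b,0xc6,0x97,0x6d}
query mem[0x0e]=0x7e, mem[0x0d]=0xa5, mem[0x15]=0x97, mem[0x13]=0xe7, mem[0x03]=0xbb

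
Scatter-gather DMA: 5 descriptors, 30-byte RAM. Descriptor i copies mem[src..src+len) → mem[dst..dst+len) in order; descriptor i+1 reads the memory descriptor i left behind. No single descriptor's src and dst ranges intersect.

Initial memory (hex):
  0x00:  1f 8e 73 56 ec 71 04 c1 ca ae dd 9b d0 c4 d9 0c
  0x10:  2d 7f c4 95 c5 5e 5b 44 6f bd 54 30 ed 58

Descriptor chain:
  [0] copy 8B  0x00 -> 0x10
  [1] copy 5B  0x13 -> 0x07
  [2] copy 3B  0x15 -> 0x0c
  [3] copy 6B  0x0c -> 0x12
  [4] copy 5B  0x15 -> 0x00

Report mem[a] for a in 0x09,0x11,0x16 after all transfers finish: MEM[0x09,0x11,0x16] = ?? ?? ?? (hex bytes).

MEM[0x09,0x11,0x16] = 71 8e 1f

#0 dst[0x10+8] := {0x1f,0x8e,0x73,0x56,0xec,0x71,0x04,0xc1}
#1 dst[0x07+5] := {0x56,0xec,0x71,0x04,0xc1}
#2 dst[0x0c+3] := {0x71,0x04,0xc1}
#3 dst[0x12+6] := {0x71,0x04,0xc1,0x0c,0x1f,0x8e}
#4 dst[0x00+5] := {0x0c,0x1f,0x8e,0x6f,0xbd}
query mem[0x09]=0x71, mem[0x11]=0x8e, mem[0x16]=0x1f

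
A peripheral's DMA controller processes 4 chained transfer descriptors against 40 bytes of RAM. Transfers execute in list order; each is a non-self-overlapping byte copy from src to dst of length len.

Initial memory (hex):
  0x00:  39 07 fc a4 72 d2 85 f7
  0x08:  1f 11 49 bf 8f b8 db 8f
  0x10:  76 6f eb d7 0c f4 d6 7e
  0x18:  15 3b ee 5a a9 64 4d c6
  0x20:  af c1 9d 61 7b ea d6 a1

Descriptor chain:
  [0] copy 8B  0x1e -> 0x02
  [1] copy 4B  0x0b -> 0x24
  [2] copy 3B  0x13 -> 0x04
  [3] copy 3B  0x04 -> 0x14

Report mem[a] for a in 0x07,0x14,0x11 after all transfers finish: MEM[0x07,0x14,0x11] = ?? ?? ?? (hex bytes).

MEM[0x07,0x14,0x11] = 61 d7 6f

D0: mem[0x02..0x09] <- [4d c6 af c1 9d 61 7b ea]
D1: mem[0x24..0x27] <- [bf 8f b8 db]
D2: mem[0x04..0x06] <- [d7 0c f4]
D3: mem[0x14..0x16] <- [d7 0c f4]
query mem[0x07]=0x61, mem[0x14]=0xd7, mem[0x11]=0x6f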